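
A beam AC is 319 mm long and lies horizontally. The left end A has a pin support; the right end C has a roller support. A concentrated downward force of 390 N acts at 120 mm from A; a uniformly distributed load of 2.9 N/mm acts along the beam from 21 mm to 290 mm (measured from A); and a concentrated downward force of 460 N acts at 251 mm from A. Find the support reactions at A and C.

A_x = 0, A_y = 741.2 N, C_y = 888.9 N

Resultant of the distributed load: 2.9 × 269 = 780.1 N at 155.5 mm from A.
Taking moments about A: C_y·319 − 390·120 − (2.9·269)·155.5 − 460·251 = 0 → C_y = 283565.55/319 = 888.92 ≈ 888.9 N.
ΣF_y = 0: A_y + 888.92 − 390 − 2.9·269 − 460 = 0 → A_y = 741.2 N.
ΣF_x = 0: no horizontal applied forces, so A_x = 0.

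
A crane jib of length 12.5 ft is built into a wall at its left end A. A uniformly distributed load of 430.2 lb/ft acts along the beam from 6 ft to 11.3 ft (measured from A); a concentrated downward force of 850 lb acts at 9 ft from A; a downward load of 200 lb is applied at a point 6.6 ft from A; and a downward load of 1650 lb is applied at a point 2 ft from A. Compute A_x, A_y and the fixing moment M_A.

Resultant of the distributed load: 430.2 × 5.3 = 2280.06 lb at 8.65 ft from A.
ΣF_x = 0: A_x = 0.
ΣF_y = 0: A_y − 430.2·5.3 − 850 − 200 − 1650 = 0 → A_y = 4980 lb.
ΣM about A: M_A − (430.2·5.3)·8.65 − 850·9 − 200·6.6 − 1650·2 = 0 → M_A = 31990 lb·ft.

A_x = 0, A_y = 4980 lb, M_A = 31990 lb·ft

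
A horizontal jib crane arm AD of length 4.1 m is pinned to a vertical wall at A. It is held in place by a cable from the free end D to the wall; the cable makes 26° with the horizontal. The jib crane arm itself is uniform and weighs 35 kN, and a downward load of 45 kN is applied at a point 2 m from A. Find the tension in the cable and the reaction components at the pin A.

ΣM about A: T·sin26°·4.1 − 35·2.05 − 45·2 = 0 → T = 161.75/(4.1·0.438371) = 89.995 ≈ 90.00 kN.
ΣF_x = 0: A_x − T·cos26° = 0 → A_x = 89.995 × 0.898794 = 80.89 kN.
ΣF_y = 0: A_y + T·sin26° − 35 − 45 = 0 → A_y = 80 − 89.995 × 0.438371 = 40.55 kN.

T = 90.00 kN, A_x = 80.89 kN, A_y = 40.55 kN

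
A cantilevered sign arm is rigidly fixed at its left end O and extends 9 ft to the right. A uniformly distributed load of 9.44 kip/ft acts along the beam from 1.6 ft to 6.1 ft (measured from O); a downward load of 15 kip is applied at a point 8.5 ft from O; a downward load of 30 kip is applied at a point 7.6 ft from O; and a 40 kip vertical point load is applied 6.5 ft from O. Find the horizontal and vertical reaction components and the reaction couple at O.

O_x = 0, O_y = 127.5 kip, M_O = 779.0 kip·ft

Resultant of the distributed load: 9.44 × 4.5 = 42.48 kip at 3.85 ft from O.
ΣF_x = 0: O_x = 0.
ΣF_y = 0: O_y − 9.44·4.5 − 15 − 30 − 40 = 0 → O_y = 127.5 kip.
ΣM about O: M_O − (9.44·4.5)·3.85 − 15·8.5 − 30·7.6 − 40·6.5 = 0 → M_O = 779.0 kip·ft.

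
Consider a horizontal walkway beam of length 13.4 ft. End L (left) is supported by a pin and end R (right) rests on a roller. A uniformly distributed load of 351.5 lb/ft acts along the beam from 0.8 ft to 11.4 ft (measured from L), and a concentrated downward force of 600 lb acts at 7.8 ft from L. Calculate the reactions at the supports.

Resultant of the distributed load: 351.5 × 10.6 = 3725.9 lb at 6.1 ft from L.
ΣM about L: R_y·13.4 − (351.5·10.6)·6.1 − 600·7.8 = 0 → R_y = 27407.99/13.4 = 2045.37 ≈ 2045 lb.
ΣF_y = 0: L_y + 2045.37 − 351.5·10.6 − 600 = 0 → L_y = 2281 lb.
ΣF_x = 0: no horizontal applied forces, so L_x = 0.

L_x = 0, L_y = 2281 lb, R_y = 2045 lb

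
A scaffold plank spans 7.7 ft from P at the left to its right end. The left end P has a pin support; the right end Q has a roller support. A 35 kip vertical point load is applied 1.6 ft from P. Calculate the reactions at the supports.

P_x = 0, P_y = 27.73 kip, Q_y = 7.273 kip

Moments about P: Q_y·7.7 − 35·1.6 = 0 → Q_y = 56/7.7 = 7.27273 ≈ 7.273 kip.
ΣF_y = 0: P_y + 7.27273 − 35 = 0 → P_y = 27.73 kip.
ΣF_x = 0: no horizontal applied forces, so P_x = 0.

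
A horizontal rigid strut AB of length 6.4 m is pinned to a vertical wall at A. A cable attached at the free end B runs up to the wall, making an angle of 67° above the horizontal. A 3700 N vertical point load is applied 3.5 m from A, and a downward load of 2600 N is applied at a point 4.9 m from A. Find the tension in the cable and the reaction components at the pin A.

ΣM about A: T·sin67°·6.4 − 3700·3.5 − 2600·4.9 = 0 → T = 25690/(6.4·0.920505) = 4360.72 ≈ 4361 N.
ΣF_x = 0: A_x − T·cos67° = 0 → A_x = 4360.72 × 0.390731 = 1704 N.
ΣF_y = 0: A_y + T·sin67° − 3700 − 2600 = 0 → A_y = 6300 − 4360.72 × 0.920505 = 2286 N.

T = 4361 N, A_x = 1704 N, A_y = 2286 N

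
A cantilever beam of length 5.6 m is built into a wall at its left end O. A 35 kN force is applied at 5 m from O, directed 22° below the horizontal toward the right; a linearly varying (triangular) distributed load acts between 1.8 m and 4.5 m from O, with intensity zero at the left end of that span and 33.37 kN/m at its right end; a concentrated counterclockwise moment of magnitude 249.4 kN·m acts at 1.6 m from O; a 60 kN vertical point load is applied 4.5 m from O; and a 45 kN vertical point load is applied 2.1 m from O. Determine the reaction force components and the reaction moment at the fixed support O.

Resultant of the triangular load: ½ × 33.37 × 2.7 = 45.0495 kN, acting at 3.6 m from O (one-third of the span from the peak).
ΣF_x = 0: O_x + 35·cos22° = 0 → O_x = -32.45 kN.
ΣF_y = 0: O_y − 35·sin22° − ½·33.37·2.7 − 60 − 45 = 0 → O_y = 163.2 kN.
ΣM about O: M_O − 35·sin22°·5 − (½·33.37·2.7)·3.6 + 249.4 − 60·4.5 − 45·2.1 = 0 → M_O = 342.8 kN·m.

O_x = -32.45 kN, O_y = 163.2 kN, M_O = 342.8 kN·m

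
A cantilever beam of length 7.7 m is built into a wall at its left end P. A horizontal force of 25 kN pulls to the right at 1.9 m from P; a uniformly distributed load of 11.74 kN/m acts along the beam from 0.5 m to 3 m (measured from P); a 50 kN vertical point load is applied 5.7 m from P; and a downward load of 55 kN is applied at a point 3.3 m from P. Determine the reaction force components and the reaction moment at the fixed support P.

Resultant of the distributed load: 11.74 × 2.5 = 29.35 kN at 1.75 m from P.
ΣF_x = 0: P_x + 25 = 0 → P_x = -25.00 kN.
ΣF_y = 0: P_y − 11.74·2.5 − 50 − 55 = 0 → P_y = 134.3 kN.
ΣM about P: M_P − (11.74·2.5)·1.75 − 50·5.7 − 55·3.3 = 0 → M_P = 517.9 kN·m.

P_x = -25.00 kN, P_y = 134.3 kN, M_P = 517.9 kN·m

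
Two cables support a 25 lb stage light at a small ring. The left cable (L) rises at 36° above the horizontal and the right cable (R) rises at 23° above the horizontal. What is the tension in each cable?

ΣF_x = 0: −T_L·cos36° + T_R·cos23° = 0 → T_R = 0.878884·T_L.
ΣF_y = 0: T_L·sin36° + T_R·sin23° = 25.
Substitute: T_L·(0.587785 + 0.878884·0.390731) = 25 → T_L = 26.8473 ≈ 26.85 lb.
Then T_R = 0.878884 × 26.8473 = 23.60 lb.

T_L = 26.85 lb, T_R = 23.60 lb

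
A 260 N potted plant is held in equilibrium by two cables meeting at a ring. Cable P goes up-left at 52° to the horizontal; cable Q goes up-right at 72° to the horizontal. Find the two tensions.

T_P = 96.91 N, T_Q = 193.1 N

ΣF_x = 0: −T_P·cos52° + T_Q·cos72° = 0 → T_Q = 1.99232·T_P.
ΣF_y = 0: T_P·sin52° + T_Q·sin72° = 260.
Substitute: T_P·(0.788011 + 1.99232·0.951057) = 260 → T_P = 96.9129 ≈ 96.91 N.
Then T_Q = 1.99232 × 96.9129 = 193.1 N.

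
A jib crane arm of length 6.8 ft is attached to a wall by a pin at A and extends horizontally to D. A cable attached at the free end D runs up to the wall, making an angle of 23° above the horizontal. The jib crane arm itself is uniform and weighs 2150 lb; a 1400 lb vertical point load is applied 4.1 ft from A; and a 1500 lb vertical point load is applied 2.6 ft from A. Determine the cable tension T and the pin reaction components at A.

ΣM about A: T·sin23°·6.8 − 2150·3.4 − 1400·4.1 − 1500·2.6 = 0 → T = 16950/(6.8·0.390731) = 6379.45 ≈ 6379 lb.
ΣF_x = 0: A_x − T·cos23° = 0 → A_x = 6379.45 × 0.920505 = 5872 lb.
ΣF_y = 0: A_y + T·sin23° − 2150 − 1400 − 1500 = 0 → A_y = 5050 − 6379.45 × 0.390731 = 2557 lb.

T = 6379 lb, A_x = 5872 lb, A_y = 2557 lb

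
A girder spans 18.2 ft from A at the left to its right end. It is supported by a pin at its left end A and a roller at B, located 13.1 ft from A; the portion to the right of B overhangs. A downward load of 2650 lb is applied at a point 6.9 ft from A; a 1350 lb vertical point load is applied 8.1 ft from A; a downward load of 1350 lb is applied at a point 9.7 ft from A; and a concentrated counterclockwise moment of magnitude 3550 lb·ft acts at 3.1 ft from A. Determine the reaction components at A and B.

A_x = 0, A_y = 2391 lb, B_y = 2959 lb

ΣM about A: B_y·13.1 − 2650·6.9 − 1350·8.1 − 1350·9.7 + 3550 = 0 → B_y = 38765/13.1 = 2959.16 ≈ 2959 lb.
ΣF_y = 0: A_y + 2959.16 − 2650 − 1350 − 1350 = 0 → A_y = 2391 lb.
ΣF_x = 0: no horizontal applied forces, so A_x = 0.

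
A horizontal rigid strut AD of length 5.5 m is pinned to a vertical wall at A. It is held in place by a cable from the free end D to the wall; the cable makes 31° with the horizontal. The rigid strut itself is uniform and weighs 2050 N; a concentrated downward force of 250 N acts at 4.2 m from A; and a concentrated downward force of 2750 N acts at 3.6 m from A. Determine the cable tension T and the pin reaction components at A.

ΣM about A: T·sin31°·5.5 − 2050·2.75 − 250·4.2 − 2750·3.6 = 0 → T = 16587.5/(5.5·0.515038) = 5855.7 ≈ 5856 N.
ΣF_x = 0: A_x − T·cos31° = 0 → A_x = 5855.7 × 0.857167 = 5019 N.
ΣF_y = 0: A_y + T·sin31° − 2050 − 250 − 2750 = 0 → A_y = 5050 − 5855.7 × 0.515038 = 2034 N.

T = 5856 N, A_x = 5019 N, A_y = 2034 N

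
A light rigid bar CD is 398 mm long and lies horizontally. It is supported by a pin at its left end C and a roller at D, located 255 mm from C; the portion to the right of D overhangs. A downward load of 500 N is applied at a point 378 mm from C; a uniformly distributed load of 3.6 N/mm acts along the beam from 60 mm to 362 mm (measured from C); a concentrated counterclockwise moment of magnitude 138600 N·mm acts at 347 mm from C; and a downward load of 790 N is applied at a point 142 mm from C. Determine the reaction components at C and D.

C_x = 0, C_y = 840.0 N, D_y = 1537 N

Resultant of the distributed load: 3.6 × 302 = 1087.2 N at 211 mm from C.
ΣM about C: D_y·255 − 500·378 − (3.6·302)·211 + 138600 − 790·142 = 0 → D_y = 391979.2/255 = 1537.17 ≈ 1537 N.
ΣF_y = 0: C_y + 1537.17 − 500 − 3.6·302 − 790 = 0 → C_y = 840.0 N.
ΣF_x = 0: no horizontal applied forces, so C_x = 0.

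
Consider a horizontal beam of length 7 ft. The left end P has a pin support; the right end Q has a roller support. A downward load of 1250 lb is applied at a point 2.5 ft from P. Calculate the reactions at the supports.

P_x = 0, P_y = 803.6 lb, Q_y = 446.4 lb

ΣM about P: Q_y·7 − 1250·2.5 = 0 → Q_y = 3125/7 = 446.429 ≈ 446.4 lb.
ΣF_y = 0: P_y + 446.429 − 1250 = 0 → P_y = 803.6 lb.
ΣF_x = 0: no horizontal applied forces, so P_x = 0.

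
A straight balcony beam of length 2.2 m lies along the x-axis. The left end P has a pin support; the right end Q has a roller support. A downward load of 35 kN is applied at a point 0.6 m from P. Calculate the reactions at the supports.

P_x = 0, P_y = 25.45 kN, Q_y = 9.545 kN

Taking moments about P: Q_y·2.2 − 35·0.6 = 0 → Q_y = 21/2.2 = 9.54545 ≈ 9.545 kN.
ΣF_y = 0: P_y + 9.54545 − 35 = 0 → P_y = 25.45 kN.
ΣF_x = 0: no horizontal applied forces, so P_x = 0.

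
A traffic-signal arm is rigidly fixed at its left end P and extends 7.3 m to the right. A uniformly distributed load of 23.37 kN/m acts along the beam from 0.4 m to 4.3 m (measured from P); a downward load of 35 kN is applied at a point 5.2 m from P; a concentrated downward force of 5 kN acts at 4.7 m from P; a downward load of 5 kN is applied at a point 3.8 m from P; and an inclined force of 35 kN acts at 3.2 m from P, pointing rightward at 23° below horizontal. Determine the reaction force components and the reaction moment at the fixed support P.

P_x = -32.22 kN, P_y = 149.8 kN, M_P = 482.4 kN·m

Resultant of the distributed load: 23.37 × 3.9 = 91.143 kN at 2.35 m from P.
ΣF_x = 0: P_x + 35·cos23° = 0 → P_x = -32.22 kN.
ΣF_y = 0: P_y − 23.37·3.9 − 35 − 5 − 5 − 35·sin23° = 0 → P_y = 149.8 kN.
ΣM about P: M_P − (23.37·3.9)·2.35 − 35·5.2 − 5·4.7 − 5·3.8 − 35·sin23°·3.2 = 0 → M_P = 482.4 kN·m.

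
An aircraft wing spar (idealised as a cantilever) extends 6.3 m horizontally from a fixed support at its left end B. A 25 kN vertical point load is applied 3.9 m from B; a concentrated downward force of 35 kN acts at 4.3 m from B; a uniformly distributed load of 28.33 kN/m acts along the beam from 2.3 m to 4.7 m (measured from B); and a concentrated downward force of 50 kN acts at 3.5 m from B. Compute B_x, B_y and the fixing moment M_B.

Resultant of the distributed load: 28.33 × 2.4 = 67.992 kN at 3.5 m from B.
ΣF_x = 0: B_x = 0.
ΣF_y = 0: B_y − 25 − 35 − 28.33·2.4 − 50 = 0 → B_y = 178.0 kN.
ΣM about B: M_B − 25·3.9 − 35·4.3 − (28.33·2.4)·3.5 − 50·3.5 = 0 → M_B = 661.0 kN·m.

B_x = 0, B_y = 178.0 kN, M_B = 661.0 kN·m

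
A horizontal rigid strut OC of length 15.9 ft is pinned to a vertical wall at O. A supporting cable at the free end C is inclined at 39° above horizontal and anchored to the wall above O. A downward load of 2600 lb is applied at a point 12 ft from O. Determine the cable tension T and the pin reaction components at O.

T = 3118 lb, O_x = 2423 lb, O_y = 637.7 lb

ΣM about O: T·sin39°·15.9 − 2600·12 = 0 → T = 31200/(15.9·0.62932) = 3118.07 ≈ 3118 lb.
ΣF_x = 0: O_x − T·cos39° = 0 → O_x = 3118.07 × 0.777146 = 2423 lb.
ΣF_y = 0: O_y + T·sin39° − 2600 = 0 → O_y = 2600 − 3118.07 × 0.62932 = 637.7 lb.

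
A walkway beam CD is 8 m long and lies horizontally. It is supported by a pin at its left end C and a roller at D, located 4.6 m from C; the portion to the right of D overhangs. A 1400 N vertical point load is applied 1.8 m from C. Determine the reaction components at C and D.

C_x = 0, C_y = 852.2 N, D_y = 547.8 N

Moments about C: D_y·4.6 − 1400·1.8 = 0 → D_y = 2520/4.6 = 547.826 ≈ 547.8 N.
ΣF_y = 0: C_y + 547.826 − 1400 = 0 → C_y = 852.2 N.
ΣF_x = 0: no horizontal applied forces, so C_x = 0.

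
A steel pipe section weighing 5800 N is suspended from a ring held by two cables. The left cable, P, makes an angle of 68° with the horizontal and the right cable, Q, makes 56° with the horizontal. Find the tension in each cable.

ΣF_x = 0: −T_P·cos68° + T_Q·cos56° = 0 → T_Q = 0.669906·T_P.
ΣF_y = 0: T_P·sin68° + T_Q·sin56° = 5800.
Substitute: T_P·(0.927184 + 0.669906·0.829038) = 5800 → T_P = 3912.15 ≈ 3912 N.
Then T_Q = 0.669906 × 3912.15 = 2621 N.

T_P = 3912 N, T_Q = 2621 N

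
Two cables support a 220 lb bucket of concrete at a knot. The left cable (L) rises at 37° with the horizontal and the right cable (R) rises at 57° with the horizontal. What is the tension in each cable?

T_L = 120.1 lb, T_R = 176.1 lb

ΣF_x = 0: −T_L·cos37° + T_R·cos57° = 0 → T_R = 1.46636·T_L.
ΣF_y = 0: T_L·sin37° + T_R·sin57° = 220.
Substitute: T_L·(0.601815 + 1.46636·0.838671) = 220 → T_L = 120.113 ≈ 120.1 lb.
Then T_R = 1.46636 × 120.113 = 176.1 lb.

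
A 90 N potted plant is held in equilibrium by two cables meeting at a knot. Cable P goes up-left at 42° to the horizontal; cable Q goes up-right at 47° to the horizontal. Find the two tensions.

ΣF_x = 0: −T_P·cos42° + T_Q·cos47° = 0 → T_Q = 1.08966·T_P.
ΣF_y = 0: T_P·sin42° + T_Q·sin47° = 90.
Substitute: T_P·(0.669131 + 1.08966·0.731354) = 90 → T_P = 61.3891 ≈ 61.39 N.
Then T_Q = 1.08966 × 61.3891 = 66.89 N.

T_P = 61.39 N, T_Q = 66.89 N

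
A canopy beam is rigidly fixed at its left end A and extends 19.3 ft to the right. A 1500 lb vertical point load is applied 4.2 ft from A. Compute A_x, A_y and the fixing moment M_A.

A_x = 0, A_y = 1500 lb, M_A = 6300 lb·ft

ΣF_x = 0: A_x = 0.
ΣF_y = 0: A_y − 1500 = 0 → A_y = 1500 lb.
ΣM about A: M_A − 1500·4.2 = 0 → M_A = 6300 lb·ft.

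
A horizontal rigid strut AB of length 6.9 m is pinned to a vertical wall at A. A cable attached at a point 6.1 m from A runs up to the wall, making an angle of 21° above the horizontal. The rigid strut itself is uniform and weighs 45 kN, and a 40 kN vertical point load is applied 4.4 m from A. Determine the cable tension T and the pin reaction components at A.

T = 151.5 kN, A_x = 141.5 kN, A_y = 30.70 kN

ΣM about A: T·sin21°·6.1 − 45·3.45 − 40·4.4 = 0 → T = 331.25/(6.1·0.358368) = 151.529 ≈ 151.5 kN.
ΣF_x = 0: A_x − T·cos21° = 0 → A_x = 151.529 × 0.93358 = 141.5 kN.
ΣF_y = 0: A_y + T·sin21° − 45 − 40 = 0 → A_y = 85 − 151.529 × 0.358368 = 30.70 kN.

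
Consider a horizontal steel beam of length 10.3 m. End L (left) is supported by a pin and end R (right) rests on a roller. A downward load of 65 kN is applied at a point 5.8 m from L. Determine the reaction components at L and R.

Taking moments about L: R_y·10.3 − 65·5.8 = 0 → R_y = 377/10.3 = 36.6019 ≈ 36.60 kN.
ΣF_y = 0: L_y + 36.6019 − 65 = 0 → L_y = 28.40 kN.
ΣF_x = 0: no horizontal applied forces, so L_x = 0.

L_x = 0, L_y = 28.40 kN, R_y = 36.60 kN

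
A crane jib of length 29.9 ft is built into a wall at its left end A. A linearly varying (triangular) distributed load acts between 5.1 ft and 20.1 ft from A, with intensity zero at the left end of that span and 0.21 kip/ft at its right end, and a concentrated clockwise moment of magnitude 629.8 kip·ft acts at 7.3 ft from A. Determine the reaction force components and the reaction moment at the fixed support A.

Resultant of the triangular load: ½ × 0.21 × 15 = 1.575 kip, acting at 15.1 ft from A (one-third of the span from the peak).
ΣF_x = 0: A_x = 0.
ΣF_y = 0: A_y − ½·0.21·15 = 0 → A_y = 1.575 kip.
ΣM about A: M_A − (½·0.21·15)·15.1 − 629.8 = 0 → M_A = 653.6 kip·ft.

A_x = 0, A_y = 1.575 kip, M_A = 653.6 kip·ft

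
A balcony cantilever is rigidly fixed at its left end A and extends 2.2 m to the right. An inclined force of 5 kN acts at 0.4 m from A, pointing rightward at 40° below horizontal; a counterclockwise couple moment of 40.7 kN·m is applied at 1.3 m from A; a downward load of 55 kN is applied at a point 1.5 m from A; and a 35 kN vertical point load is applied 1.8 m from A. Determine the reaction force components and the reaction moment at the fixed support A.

A_x = -3.830 kN, A_y = 93.21 kN, M_A = 106.1 kN·m

ΣF_x = 0: A_x + 5·cos40° = 0 → A_x = -3.830 kN.
ΣF_y = 0: A_y − 5·sin40° − 55 − 35 = 0 → A_y = 93.21 kN.
ΣM about A: M_A − 5·sin40°·0.4 + 40.7 − 55·1.5 − 35·1.8 = 0 → M_A = 106.1 kN·m.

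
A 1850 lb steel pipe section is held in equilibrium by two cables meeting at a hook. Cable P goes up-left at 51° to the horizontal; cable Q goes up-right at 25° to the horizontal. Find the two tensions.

T_P = 1728 lb, T_Q = 1200 lb

ΣF_x = 0: −T_P·cos51° + T_Q·cos25° = 0 → T_Q = 0.694378·T_P.
ΣF_y = 0: T_P·sin51° + T_Q·sin25° = 1850.
Substitute: T_P·(0.777146 + 0.694378·0.422618) = 1850 → T_P = 1728 lb.
Then T_Q = 0.694378 × 1728 = 1200 lb.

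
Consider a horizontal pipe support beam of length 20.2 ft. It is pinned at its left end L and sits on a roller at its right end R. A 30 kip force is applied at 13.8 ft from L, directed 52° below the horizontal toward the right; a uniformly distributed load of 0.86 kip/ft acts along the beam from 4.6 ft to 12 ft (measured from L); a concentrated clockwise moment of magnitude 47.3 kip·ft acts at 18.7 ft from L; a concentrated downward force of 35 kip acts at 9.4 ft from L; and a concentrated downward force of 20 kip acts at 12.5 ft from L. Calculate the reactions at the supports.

Resultant of the distributed load: 0.86 × 7.4 = 6.364 kip at 8.3 ft from L.
Moments about L: R_y·20.2 − 30·sin52°·13.8 − (0.86·7.4)·8.3 − 47.3 − 35·9.4 − 20·12.5 = 0 → R_y = 1005.36/20.2 = 49.7703 ≈ 49.77 kip.
ΣF_y = 0: L_y + 49.7703 − 30·sin52° − 0.86·7.4 − 35 − 20 = 0 → L_y = 35.23 kip.
ΣF_x = 0: L_x + 30·cos52° = 0 → L_x = -18.47 kip.

L_x = -18.47 kip, L_y = 35.23 kip, R_y = 49.77 kip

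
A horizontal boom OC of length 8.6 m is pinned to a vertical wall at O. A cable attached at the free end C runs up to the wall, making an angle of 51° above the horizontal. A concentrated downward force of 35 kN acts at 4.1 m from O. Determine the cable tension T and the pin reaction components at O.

T = 21.47 kN, O_x = 13.51 kN, O_y = 18.31 kN

ΣM about O: T·sin51°·8.6 − 35·4.1 = 0 → T = 143.5/(8.6·0.777146) = 21.4709 ≈ 21.47 kN.
ΣF_x = 0: O_x − T·cos51° = 0 → O_x = 21.4709 × 0.62932 = 13.51 kN.
ΣF_y = 0: O_y + T·sin51° − 35 = 0 → O_y = 35 − 21.4709 × 0.777146 = 18.31 kN.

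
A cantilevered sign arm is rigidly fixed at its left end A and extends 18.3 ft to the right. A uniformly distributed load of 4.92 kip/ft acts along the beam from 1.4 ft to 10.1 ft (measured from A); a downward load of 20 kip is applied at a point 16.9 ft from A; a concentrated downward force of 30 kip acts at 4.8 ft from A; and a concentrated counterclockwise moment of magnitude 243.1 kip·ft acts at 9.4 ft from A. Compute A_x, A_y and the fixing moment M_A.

Resultant of the distributed load: 4.92 × 8.7 = 42.804 kip at 5.75 ft from A.
ΣF_x = 0: A_x = 0.
ΣF_y = 0: A_y − 4.92·8.7 − 20 − 30 = 0 → A_y = 92.80 kip.
ΣM about A: M_A − (4.92·8.7)·5.75 − 20·16.9 − 30·4.8 + 243.1 = 0 → M_A = 485.0 kip·ft.

A_x = 0, A_y = 92.80 kip, M_A = 485.0 kip·ft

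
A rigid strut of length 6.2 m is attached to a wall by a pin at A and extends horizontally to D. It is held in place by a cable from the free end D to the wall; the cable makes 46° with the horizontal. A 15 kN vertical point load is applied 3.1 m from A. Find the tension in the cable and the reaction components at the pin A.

T = 10.43 kN, A_x = 7.243 kN, A_y = 7.500 kN

ΣM about A: T·sin46°·6.2 − 15·3.1 = 0 → T = 46.5/(6.2·0.71934) = 10.4262 ≈ 10.43 kN.
ΣF_x = 0: A_x − T·cos46° = 0 → A_x = 10.4262 × 0.694658 = 7.243 kN.
ΣF_y = 0: A_y + T·sin46° − 15 = 0 → A_y = 15 − 10.4262 × 0.71934 = 7.500 kN.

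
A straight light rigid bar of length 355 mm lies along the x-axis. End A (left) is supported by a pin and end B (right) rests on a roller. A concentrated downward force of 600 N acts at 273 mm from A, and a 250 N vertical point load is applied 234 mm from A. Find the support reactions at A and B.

Taking moments about A: B_y·355 − 600·273 − 250·234 = 0 → B_y = 222300/355 = 626.197 ≈ 626.2 N.
ΣF_y = 0: A_y + 626.197 − 600 − 250 = 0 → A_y = 223.8 N.
ΣF_x = 0: no horizontal applied forces, so A_x = 0.

A_x = 0, A_y = 223.8 N, B_y = 626.2 N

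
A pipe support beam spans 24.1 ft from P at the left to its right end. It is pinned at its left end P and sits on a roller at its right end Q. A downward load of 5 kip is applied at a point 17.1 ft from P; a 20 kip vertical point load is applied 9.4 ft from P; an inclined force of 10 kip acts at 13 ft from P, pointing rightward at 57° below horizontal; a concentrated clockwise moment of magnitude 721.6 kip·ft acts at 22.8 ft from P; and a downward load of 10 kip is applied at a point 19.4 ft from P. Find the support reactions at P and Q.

Moments about P: Q_y·24.1 − 5·17.1 − 20·9.4 − 10·sin57°·13 − 721.6 − 10·19.4 = 0 → Q_y = 1298.13/24.1 = 53.8643 ≈ 53.86 kip.
ΣF_y = 0: P_y + 53.8643 − 5 − 20 − 10·sin57° − 10 = 0 → P_y = -10.48 kip.
ΣF_x = 0: P_x + 10·cos57° = 0 → P_x = -5.446 kip.

P_x = -5.446 kip, P_y = -10.48 kip, Q_y = 53.86 kip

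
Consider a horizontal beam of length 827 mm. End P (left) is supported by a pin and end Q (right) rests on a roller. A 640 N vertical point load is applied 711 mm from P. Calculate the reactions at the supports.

Taking moments about P: Q_y·827 − 640·711 = 0 → Q_y = 455040/827 = 550.23 ≈ 550.2 N.
ΣF_y = 0: P_y + 550.23 − 640 = 0 → P_y = 89.77 N.
ΣF_x = 0: no horizontal applied forces, so P_x = 0.

P_x = 0, P_y = 89.77 N, Q_y = 550.2 N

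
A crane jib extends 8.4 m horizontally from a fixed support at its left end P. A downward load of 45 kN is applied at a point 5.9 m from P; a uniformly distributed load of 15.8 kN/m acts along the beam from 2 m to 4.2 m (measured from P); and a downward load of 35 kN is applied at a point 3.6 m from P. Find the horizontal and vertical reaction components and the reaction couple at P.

Resultant of the distributed load: 15.8 × 2.2 = 34.76 kN at 3.1 m from P.
ΣF_x = 0: P_x = 0.
ΣF_y = 0: P_y − 45 − 15.8·2.2 − 35 = 0 → P_y = 114.8 kN.
ΣM about P: M_P − 45·5.9 − (15.8·2.2)·3.1 − 35·3.6 = 0 → M_P = 499.3 kN·m.

P_x = 0, P_y = 114.8 kN, M_P = 499.3 kN·m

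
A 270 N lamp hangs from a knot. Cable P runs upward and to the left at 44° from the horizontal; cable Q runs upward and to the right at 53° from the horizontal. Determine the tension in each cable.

T_P = 163.7 N, T_Q = 195.7 N

ΣF_x = 0: −T_P·cos44° + T_Q·cos53° = 0 → T_Q = 1.19528·T_P.
ΣF_y = 0: T_P·sin44° + T_Q·sin53° = 270.
Substitute: T_P·(0.694658 + 1.19528·0.798636) = 270 → T_P = 163.711 ≈ 163.7 N.
Then T_Q = 1.19528 × 163.711 = 195.7 N.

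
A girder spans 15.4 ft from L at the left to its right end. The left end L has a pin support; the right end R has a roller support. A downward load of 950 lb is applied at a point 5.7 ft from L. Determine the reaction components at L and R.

Moments about L: R_y·15.4 − 950·5.7 = 0 → R_y = 5415/15.4 = 351.623 ≈ 351.6 lb.
ΣF_y = 0: L_y + 351.623 − 950 = 0 → L_y = 598.4 lb.
ΣF_x = 0: no horizontal applied forces, so L_x = 0.

L_x = 0, L_y = 598.4 lb, R_y = 351.6 lb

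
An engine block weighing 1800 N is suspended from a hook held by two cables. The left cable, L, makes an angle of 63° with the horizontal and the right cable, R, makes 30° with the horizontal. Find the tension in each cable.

ΣF_x = 0: −T_L·cos63° + T_R·cos30° = 0 → T_R = 0.524223·T_L.
ΣF_y = 0: T_L·sin63° + T_R·sin30° = 1800.
Substitute: T_L·(0.891007 + 0.524223·0.5) = 1800 → T_L = 1560.98 ≈ 1561 N.
Then T_R = 0.524223 × 1560.98 = 818.3 N.

T_L = 1561 N, T_R = 818.3 N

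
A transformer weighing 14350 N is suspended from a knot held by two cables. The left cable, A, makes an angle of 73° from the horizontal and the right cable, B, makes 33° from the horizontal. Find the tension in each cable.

ΣF_x = 0: −T_A·cos73° + T_B·cos33° = 0 → T_B = 0.348613·T_A.
ΣF_y = 0: T_A·sin73° + T_B·sin33° = 14350.
Substitute: T_A·(0.956305 + 0.348613·0.544639) = 14350 → T_A = 12519.9 ≈ 12520 N.
Then T_B = 0.348613 × 12519.9 = 4365 N.

T_A = 12520 N, T_B = 4365 N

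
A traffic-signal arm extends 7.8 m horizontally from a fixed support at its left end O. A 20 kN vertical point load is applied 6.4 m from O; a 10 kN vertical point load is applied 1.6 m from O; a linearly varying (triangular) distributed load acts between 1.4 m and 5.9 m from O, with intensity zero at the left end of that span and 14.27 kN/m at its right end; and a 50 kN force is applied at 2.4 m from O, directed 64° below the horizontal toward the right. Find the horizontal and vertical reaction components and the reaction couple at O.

Resultant of the triangular load: ½ × 14.27 × 4.5 = 32.1075 kN, acting at 4.4 m from O (one-third of the span from the peak).
ΣF_x = 0: O_x + 50·cos64° = 0 → O_x = -21.92 kN.
ΣF_y = 0: O_y − 20 − 10 − ½·14.27·4.5 − 50·sin64° = 0 → O_y = 107.0 kN.
ΣM about O: M_O − 20·6.4 − 10·1.6 − (½·14.27·4.5)·4.4 − 50·sin64°·2.4 = 0 → M_O = 393.1 kN·m.

O_x = -21.92 kN, O_y = 107.0 kN, M_O = 393.1 kN·m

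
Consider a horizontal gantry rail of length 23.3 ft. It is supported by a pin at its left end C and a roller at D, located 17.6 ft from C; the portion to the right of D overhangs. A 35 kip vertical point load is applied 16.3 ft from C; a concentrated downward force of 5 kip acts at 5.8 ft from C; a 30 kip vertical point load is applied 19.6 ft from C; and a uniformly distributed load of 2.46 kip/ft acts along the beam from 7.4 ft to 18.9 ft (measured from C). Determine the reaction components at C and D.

Resultant of the distributed load: 2.46 × 11.5 = 28.29 kip at 13.15 ft from C.
Taking moments about C: D_y·17.6 − 35·16.3 − 5·5.8 − 30·19.6 − (2.46·11.5)·13.15 = 0 → D_y = 1559.5135/17.6 = 88.6087 ≈ 88.61 kip.
ΣF_y = 0: C_y + 88.6087 − 35 − 5 − 30 − 2.46·11.5 = 0 → C_y = 9.681 kip.
ΣF_x = 0: no horizontal applied forces, so C_x = 0.

C_x = 0, C_y = 9.681 kip, D_y = 88.61 kip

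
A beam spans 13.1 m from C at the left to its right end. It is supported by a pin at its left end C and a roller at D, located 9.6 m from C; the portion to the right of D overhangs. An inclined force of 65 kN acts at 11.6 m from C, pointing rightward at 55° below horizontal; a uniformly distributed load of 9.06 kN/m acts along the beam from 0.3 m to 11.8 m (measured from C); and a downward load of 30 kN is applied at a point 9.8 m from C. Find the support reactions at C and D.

Resultant of the distributed load: 9.06 × 11.5 = 104.19 kN at 6.05 m from C.
Moments about C: D_y·9.6 − 65·sin55°·11.6 − (9.06·11.5)·6.05 − 30·9.8 = 0 → D_y = 1541.99/9.6 = 160.624 ≈ 160.6 kN.
ΣF_y = 0: C_y + 160.624 − 65·sin55° − 9.06·11.5 − 30 = 0 → C_y = 26.81 kN.
ΣF_x = 0: C_x + 65·cos55° = 0 → C_x = -37.28 kN.

C_x = -37.28 kN, C_y = 26.81 kN, D_y = 160.6 kN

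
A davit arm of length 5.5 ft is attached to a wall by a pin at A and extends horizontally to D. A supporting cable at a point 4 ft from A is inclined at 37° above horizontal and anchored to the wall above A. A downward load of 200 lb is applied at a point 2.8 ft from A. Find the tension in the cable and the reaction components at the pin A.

T = 232.6 lb, A_x = 185.8 lb, A_y = 60.00 lb

ΣM about A: T·sin37°·4 − 200·2.8 = 0 → T = 560/(4·0.601815) = 232.63 ≈ 232.6 lb.
ΣF_x = 0: A_x − T·cos37° = 0 → A_x = 232.63 × 0.798636 = 185.8 lb.
ΣF_y = 0: A_y + T·sin37° − 200 = 0 → A_y = 200 − 232.63 × 0.601815 = 60.00 lb.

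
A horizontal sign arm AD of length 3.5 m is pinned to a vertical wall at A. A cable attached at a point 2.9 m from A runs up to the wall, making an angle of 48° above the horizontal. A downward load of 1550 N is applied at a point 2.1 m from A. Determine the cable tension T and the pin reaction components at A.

ΣM about A: T·sin48°·2.9 − 1550·2.1 = 0 → T = 3255/(2.9·0.743145) = 1510.36 ≈ 1510 N.
ΣF_x = 0: A_x − T·cos48° = 0 → A_x = 1510.36 × 0.669131 = 1011 N.
ΣF_y = 0: A_y + T·sin48° − 1550 = 0 → A_y = 1550 − 1510.36 × 0.743145 = 427.6 N.

T = 1510 N, A_x = 1011 N, A_y = 427.6 N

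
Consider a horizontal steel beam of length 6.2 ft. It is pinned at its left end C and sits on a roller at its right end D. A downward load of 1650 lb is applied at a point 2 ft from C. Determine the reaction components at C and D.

C_x = 0, C_y = 1118 lb, D_y = 532.3 lb

Moments about C: D_y·6.2 − 1650·2 = 0 → D_y = 3300/6.2 = 532.258 ≈ 532.3 lb.
ΣF_y = 0: C_y + 532.258 − 1650 = 0 → C_y = 1118 lb.
ΣF_x = 0: no horizontal applied forces, so C_x = 0.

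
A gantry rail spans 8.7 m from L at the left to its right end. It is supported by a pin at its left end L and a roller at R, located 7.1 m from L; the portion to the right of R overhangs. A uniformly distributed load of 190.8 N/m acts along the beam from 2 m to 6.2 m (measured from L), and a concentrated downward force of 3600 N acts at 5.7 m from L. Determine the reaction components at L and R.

Resultant of the distributed load: 190.8 × 4.2 = 801.36 N at 4.1 m from L.
Taking moments about L: R_y·7.1 − (190.8·4.2)·4.1 − 3600·5.7 = 0 → R_y = 23805.576/7.1 = 3352.9 ≈ 3353 N.
ΣF_y = 0: L_y + 3352.9 − 190.8·4.2 − 3600 = 0 → L_y = 1048 N.
ΣF_x = 0: no horizontal applied forces, so L_x = 0.

L_x = 0, L_y = 1048 N, R_y = 3353 N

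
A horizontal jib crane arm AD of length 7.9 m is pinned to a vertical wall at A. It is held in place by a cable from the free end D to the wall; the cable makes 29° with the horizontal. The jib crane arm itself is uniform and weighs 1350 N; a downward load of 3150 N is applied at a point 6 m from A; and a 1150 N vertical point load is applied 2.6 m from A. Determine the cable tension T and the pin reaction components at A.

T = 7108 N, A_x = 6217 N, A_y = 2204 N

ΣM about A: T·sin29°·7.9 − 1350·3.95 − 3150·6 − 1150·2.6 = 0 → T = 27222.5/(7.9·0.48481) = 7107.7 ≈ 7108 N.
ΣF_x = 0: A_x − T·cos29° = 0 → A_x = 7107.7 × 0.87462 = 6217 N.
ΣF_y = 0: A_y + T·sin29° − 1350 − 3150 − 1150 = 0 → A_y = 5650 − 7107.7 × 0.48481 = 2204 N.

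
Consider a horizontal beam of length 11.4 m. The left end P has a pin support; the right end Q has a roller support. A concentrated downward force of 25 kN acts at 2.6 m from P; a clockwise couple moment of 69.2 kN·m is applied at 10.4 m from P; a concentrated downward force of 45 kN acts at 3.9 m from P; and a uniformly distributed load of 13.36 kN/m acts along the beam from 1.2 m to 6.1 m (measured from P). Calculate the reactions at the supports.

P_x = 0, P_y = 87.34 kN, Q_y = 48.13 kN

Resultant of the distributed load: 13.36 × 4.9 = 65.464 kN at 3.65 m from P.
Moments about P: Q_y·11.4 − 25·2.6 − 69.2 − 45·3.9 − (13.36·4.9)·3.65 = 0 → Q_y = 548.6436/11.4 = 48.1266 ≈ 48.13 kN.
ΣF_y = 0: P_y + 48.1266 − 25 − 45 − 13.36·4.9 = 0 → P_y = 87.34 kN.
ΣF_x = 0: no horizontal applied forces, so P_x = 0.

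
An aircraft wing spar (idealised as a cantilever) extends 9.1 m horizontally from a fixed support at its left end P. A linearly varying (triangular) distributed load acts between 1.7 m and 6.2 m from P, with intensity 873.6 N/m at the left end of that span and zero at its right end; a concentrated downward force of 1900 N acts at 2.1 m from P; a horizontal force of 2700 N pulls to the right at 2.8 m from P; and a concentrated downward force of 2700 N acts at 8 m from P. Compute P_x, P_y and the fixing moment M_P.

Resultant of the triangular load: ½ × 873.6 × 4.5 = 1965.6 N, acting at 3.2 m from P (one-third of the span from the peak).
ΣF_x = 0: P_x + 2700 = 0 → P_x = -2700 N.
ΣF_y = 0: P_y − ½·873.6·4.5 − 1900 − 2700 = 0 → P_y = 6566 N.
ΣM about P: M_P − (½·873.6·4.5)·3.2 − 1900·2.1 − 2700·8 = 0 → M_P = 31880 N·m.

P_x = -2700 N, P_y = 6566 N, M_P = 31880 N·m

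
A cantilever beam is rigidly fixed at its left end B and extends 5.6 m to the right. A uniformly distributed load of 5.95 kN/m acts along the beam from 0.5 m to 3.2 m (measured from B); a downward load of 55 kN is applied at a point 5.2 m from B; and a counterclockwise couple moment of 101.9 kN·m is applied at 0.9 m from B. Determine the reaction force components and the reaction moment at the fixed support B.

B_x = 0, B_y = 71.06 kN, M_B = 213.8 kN·m

Resultant of the distributed load: 5.95 × 2.7 = 16.065 kN at 1.85 m from B.
ΣF_x = 0: B_x = 0.
ΣF_y = 0: B_y − 5.95·2.7 − 55 = 0 → B_y = 71.06 kN.
ΣM about B: M_B − (5.95·2.7)·1.85 − 55·5.2 + 101.9 = 0 → M_B = 213.8 kN·m.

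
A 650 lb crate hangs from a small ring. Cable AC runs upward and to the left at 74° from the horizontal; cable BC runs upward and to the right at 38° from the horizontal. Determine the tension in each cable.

ΣF_x = 0: −T_AC·cos74° + T_BC·cos38° = 0 → T_BC = 0.349789·T_AC.
ΣF_y = 0: T_AC·sin74° + T_BC·sin38° = 650.
Substitute: T_AC·(0.961262 + 0.349789·0.615661) = 650 → T_AC = 552.433 ≈ 552.4 lb.
Then T_BC = 0.349789 × 552.433 = 193.2 lb.

T_AC = 552.4 lb, T_BC = 193.2 lb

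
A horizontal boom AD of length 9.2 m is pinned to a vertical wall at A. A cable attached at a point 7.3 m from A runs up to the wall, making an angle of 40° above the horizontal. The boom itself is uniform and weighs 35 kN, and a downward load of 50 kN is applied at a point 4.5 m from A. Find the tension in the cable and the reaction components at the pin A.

ΣM about A: T·sin40°·7.3 − 35·4.6 − 50·4.5 = 0 → T = 386/(7.3·0.642788) = 82.2615 ≈ 82.26 kN.
ΣF_x = 0: A_x − T·cos40° = 0 → A_x = 82.2615 × 0.766044 = 63.02 kN.
ΣF_y = 0: A_y + T·sin40° − 35 − 50 = 0 → A_y = 85 − 82.2615 × 0.642788 = 32.12 kN.

T = 82.26 kN, A_x = 63.02 kN, A_y = 32.12 kN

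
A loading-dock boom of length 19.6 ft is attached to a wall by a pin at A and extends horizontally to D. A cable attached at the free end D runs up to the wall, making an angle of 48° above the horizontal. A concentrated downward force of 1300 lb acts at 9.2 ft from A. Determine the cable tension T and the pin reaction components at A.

T = 821.1 lb, A_x = 549.4 lb, A_y = 689.8 lb

ΣM about A: T·sin48°·19.6 − 1300·9.2 = 0 → T = 11960/(19.6·0.743145) = 821.11 ≈ 821.1 lb.
ΣF_x = 0: A_x − T·cos48° = 0 → A_x = 821.11 × 0.669131 = 549.4 lb.
ΣF_y = 0: A_y + T·sin48° − 1300 = 0 → A_y = 1300 − 821.11 × 0.743145 = 689.8 lb.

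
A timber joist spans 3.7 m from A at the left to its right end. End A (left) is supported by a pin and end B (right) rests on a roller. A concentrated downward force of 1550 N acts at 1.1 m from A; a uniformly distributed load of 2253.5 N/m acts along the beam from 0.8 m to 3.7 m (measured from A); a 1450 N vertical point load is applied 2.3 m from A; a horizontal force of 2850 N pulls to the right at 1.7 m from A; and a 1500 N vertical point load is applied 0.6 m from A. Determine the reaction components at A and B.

A_x = -2850 N, A_y = 5456 N, B_y = 5579 N

Resultant of the distributed load: 2253.5 × 2.9 = 6535.15 N at 2.25 m from A.
Moments about A: B_y·3.7 − 1550·1.1 − (2253.5·2.9)·2.25 − 1450·2.3 − 1500·0.6 = 0 → B_y = 20644.0875/3.7 = 5579.48 ≈ 5579 N.
ΣF_y = 0: A_y + 5579.48 − 1550 − 2253.5·2.9 − 1450 − 1500 = 0 → A_y = 5456 N.
ΣF_x = 0: A_x + 2850 = 0 → A_x = -2850 N.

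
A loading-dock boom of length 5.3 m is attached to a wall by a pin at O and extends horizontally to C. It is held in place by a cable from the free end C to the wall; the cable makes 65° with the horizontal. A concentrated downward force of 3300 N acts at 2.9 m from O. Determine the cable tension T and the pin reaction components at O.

T = 1992 N, O_x = 842.0 N, O_y = 1494 N

ΣM about O: T·sin65°·5.3 − 3300·2.9 = 0 → T = 9570/(5.3·0.906308) = 1992.33 ≈ 1992 N.
ΣF_x = 0: O_x − T·cos65° = 0 → O_x = 1992.33 × 0.422618 = 842.0 N.
ΣF_y = 0: O_y + T·sin65° − 3300 = 0 → O_y = 3300 − 1992.33 × 0.906308 = 1494 N.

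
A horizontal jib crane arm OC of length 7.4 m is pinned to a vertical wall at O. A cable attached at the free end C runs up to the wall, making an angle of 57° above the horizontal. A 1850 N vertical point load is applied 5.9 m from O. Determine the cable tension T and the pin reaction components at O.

ΣM about O: T·sin57°·7.4 − 1850·5.9 = 0 → T = 10915/(7.4·0.838671) = 1758.73 ≈ 1759 N.
ΣF_x = 0: O_x − T·cos57° = 0 → O_x = 1758.73 × 0.544639 = 957.9 N.
ΣF_y = 0: O_y + T·sin57° − 1850 = 0 → O_y = 1850 − 1758.73 × 0.838671 = 375.0 N.

T = 1759 N, O_x = 957.9 N, O_y = 375.0 N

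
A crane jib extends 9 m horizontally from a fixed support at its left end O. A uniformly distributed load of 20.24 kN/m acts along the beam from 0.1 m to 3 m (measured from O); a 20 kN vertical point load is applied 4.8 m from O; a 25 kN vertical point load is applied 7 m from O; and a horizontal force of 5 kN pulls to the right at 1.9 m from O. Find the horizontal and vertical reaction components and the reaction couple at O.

Resultant of the distributed load: 20.24 × 2.9 = 58.696 kN at 1.55 m from O.
ΣF_x = 0: O_x + 5 = 0 → O_x = -5.000 kN.
ΣF_y = 0: O_y − 20.24·2.9 − 20 − 25 = 0 → O_y = 103.7 kN.
ΣM about O: M_O − (20.24·2.9)·1.55 − 20·4.8 − 25·7 = 0 → M_O = 362.0 kN·m.

O_x = -5.000 kN, O_y = 103.7 kN, M_O = 362.0 kN·m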